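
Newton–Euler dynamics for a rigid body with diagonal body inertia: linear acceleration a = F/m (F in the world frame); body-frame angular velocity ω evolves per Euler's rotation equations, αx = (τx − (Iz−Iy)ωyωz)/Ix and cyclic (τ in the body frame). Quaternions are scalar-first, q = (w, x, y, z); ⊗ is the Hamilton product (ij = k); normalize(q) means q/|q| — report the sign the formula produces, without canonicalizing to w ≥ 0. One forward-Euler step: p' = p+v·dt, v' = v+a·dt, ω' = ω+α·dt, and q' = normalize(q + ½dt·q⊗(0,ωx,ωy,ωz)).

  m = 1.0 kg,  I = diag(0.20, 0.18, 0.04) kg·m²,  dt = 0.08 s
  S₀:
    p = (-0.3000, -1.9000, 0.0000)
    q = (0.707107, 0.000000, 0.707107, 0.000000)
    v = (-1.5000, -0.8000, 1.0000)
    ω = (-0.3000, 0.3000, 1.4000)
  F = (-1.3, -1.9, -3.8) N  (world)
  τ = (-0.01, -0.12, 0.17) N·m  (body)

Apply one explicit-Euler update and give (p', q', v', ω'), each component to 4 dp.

p' = (-0.4200, -1.9640, 0.0800)
q' = (0.6974, 0.0311, 0.7144, 0.0480)
v' = (-1.6040, -0.9520, 0.6960)
ω' = (-0.2805, 0.2765, 1.7364)

α = I⁻¹(τ − ω×Iω) = (0.2440, -0.2933, 4.2050)
ω + α·dt = (-0.2805, 0.2765, 1.7364)
2q̇ = q⊗(0,ω) = (-0.2121321, 0.7778177, 0.2121321, 1.2020819)
q + ½dt·q⊗(0,ω), renormalized = (0.6974, 0.0311, 0.7144, 0.0480)
linear accel F/m = (-1.3000, -1.9000, -3.8000)
new position p' = (-0.4200, -1.9640, 0.0800)
v' = v + a·dt = (-1.6040, -0.9520, 0.6960)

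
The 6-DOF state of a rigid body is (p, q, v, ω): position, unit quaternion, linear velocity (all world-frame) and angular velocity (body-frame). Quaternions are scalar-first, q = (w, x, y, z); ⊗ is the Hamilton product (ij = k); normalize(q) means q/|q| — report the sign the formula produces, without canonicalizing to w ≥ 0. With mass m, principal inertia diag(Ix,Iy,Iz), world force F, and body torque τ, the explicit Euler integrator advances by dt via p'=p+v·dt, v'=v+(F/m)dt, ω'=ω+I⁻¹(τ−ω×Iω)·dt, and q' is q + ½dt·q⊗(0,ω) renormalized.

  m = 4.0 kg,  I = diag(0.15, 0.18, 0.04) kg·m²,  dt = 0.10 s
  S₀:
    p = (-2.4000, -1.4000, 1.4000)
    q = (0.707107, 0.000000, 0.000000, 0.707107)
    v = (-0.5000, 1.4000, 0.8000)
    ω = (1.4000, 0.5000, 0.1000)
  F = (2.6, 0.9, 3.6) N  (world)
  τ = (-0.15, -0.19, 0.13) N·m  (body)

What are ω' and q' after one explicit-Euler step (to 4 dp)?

ω×(Iω) gyroscopic = (-0.0070, 0.0154, 0.0210)
α = I⁻¹(τ − ω×Iω) = (-0.9533, -1.1411, 2.7250)
ω + α·dt = (1.3047, 0.3859, 0.3725)
2q̇ = q⊗(0,ω) = (-0.0707107, 0.6363963, 1.3435033, 0.0707107)
q' = normalize(q + ½dt·q⊗(0,ω)) = (0.7016, 0.0317, 0.0670, 0.7087)

ω' = (1.3047, 0.3859, 0.3725)
q' = (0.7016, 0.0317, 0.0670, 0.7087)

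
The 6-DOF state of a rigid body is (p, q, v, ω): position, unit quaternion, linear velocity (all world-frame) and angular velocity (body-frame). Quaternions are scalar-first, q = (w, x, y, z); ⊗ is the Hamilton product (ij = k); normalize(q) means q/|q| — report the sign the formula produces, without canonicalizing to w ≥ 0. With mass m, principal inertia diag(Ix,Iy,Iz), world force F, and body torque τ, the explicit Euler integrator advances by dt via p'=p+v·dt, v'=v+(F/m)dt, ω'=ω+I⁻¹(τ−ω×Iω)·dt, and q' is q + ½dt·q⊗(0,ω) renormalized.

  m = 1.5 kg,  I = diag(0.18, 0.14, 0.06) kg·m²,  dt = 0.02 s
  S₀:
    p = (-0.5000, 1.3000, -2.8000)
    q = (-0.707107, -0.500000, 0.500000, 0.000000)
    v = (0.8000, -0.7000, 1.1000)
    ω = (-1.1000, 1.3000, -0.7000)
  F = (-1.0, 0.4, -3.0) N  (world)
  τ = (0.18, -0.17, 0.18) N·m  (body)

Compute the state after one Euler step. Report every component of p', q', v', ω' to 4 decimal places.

α = I⁻¹(τ − ω×Iω) = (0.5956, -1.8743, 2.0467)
ω + α·dt = (-1.0881, 1.2625, -0.6591)
Hamilton product q⊗(0,ω) = (-1.2000000, 0.4278177, -1.2692391, 0.3949749)
q' = normalize(q + ½dt·q⊗(0,ω)) = (-0.7190, -0.4956, 0.4872, 0.0039)
a = F/m = (-0.6667, 0.2667, -2.0000)
new position p' = (-0.4840, 1.2860, -2.7780)
new velocity v' = (0.7867, -0.6947, 1.0600)

p' = (-0.4840, 1.2860, -2.7780)
q' = (-0.7190, -0.4956, 0.4872, 0.0039)
v' = (0.7867, -0.6947, 1.0600)
ω' = (-1.0881, 1.2625, -0.6591)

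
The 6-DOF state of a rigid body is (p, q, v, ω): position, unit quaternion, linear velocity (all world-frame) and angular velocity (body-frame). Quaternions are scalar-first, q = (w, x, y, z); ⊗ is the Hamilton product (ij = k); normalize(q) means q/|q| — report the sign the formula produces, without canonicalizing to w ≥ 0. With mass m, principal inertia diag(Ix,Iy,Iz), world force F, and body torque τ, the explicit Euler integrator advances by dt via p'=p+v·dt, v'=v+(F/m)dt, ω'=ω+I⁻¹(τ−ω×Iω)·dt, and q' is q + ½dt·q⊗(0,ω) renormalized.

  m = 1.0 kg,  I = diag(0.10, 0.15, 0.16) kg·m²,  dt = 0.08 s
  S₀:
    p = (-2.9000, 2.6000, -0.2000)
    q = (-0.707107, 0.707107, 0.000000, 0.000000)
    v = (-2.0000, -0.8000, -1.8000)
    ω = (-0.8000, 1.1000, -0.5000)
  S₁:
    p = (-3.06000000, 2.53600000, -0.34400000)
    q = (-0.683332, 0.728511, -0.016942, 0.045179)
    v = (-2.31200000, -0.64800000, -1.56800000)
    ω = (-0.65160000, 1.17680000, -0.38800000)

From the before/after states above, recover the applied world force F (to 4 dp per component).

F = (-3.9000, 1.9000, 2.9000)

velocity change Δv = (-0.31200000, 0.15200000, 0.23200000)
F = m·Δv/dt = (-3.9000, 1.9000, 2.9000)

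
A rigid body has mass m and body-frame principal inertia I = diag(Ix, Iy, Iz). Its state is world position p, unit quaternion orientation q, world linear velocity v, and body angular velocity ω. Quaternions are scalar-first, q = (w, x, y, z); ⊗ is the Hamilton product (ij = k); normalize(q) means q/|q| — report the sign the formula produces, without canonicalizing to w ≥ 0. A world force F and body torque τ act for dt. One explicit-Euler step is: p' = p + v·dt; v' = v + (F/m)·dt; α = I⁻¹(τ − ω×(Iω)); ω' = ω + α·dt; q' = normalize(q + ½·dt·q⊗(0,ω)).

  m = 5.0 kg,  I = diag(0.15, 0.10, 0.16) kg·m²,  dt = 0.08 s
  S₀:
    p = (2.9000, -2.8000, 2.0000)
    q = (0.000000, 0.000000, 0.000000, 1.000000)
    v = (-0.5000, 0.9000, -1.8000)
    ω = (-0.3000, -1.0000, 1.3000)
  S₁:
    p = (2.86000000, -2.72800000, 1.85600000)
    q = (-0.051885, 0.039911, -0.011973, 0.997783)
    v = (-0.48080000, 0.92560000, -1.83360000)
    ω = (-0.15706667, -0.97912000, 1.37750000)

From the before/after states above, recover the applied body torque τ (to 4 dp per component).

τ = (0.1900, 0.0300, 0.1400)

ω₁ − ω₀ = (0.14293333, 0.02088000, 0.07750000)
precession coupling = (-0.0780, 0.0039, -0.0150)
I·α + gyro = (0.1900, 0.0300, 0.1400)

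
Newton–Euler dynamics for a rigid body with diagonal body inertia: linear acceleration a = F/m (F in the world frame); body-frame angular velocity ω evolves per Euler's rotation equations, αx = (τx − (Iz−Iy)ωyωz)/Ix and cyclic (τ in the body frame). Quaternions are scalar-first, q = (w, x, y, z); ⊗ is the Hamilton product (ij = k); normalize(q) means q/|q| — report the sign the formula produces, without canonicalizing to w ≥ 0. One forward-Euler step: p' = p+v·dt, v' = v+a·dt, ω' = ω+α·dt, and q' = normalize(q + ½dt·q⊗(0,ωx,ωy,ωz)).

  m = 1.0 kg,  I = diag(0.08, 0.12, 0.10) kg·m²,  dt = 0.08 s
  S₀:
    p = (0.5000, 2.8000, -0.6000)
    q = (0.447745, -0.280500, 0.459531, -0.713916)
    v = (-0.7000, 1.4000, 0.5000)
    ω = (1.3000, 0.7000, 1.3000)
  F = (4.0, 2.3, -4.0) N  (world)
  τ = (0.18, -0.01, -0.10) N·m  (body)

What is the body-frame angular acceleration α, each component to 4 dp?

ω×(Iω) gyroscopic = (-0.0182, -0.0338, 0.0364)
α = I⁻¹(τ − ω×Iω) = (2.4775, 0.1983, -1.3640)

α = (2.4775, 0.1983, -1.3640)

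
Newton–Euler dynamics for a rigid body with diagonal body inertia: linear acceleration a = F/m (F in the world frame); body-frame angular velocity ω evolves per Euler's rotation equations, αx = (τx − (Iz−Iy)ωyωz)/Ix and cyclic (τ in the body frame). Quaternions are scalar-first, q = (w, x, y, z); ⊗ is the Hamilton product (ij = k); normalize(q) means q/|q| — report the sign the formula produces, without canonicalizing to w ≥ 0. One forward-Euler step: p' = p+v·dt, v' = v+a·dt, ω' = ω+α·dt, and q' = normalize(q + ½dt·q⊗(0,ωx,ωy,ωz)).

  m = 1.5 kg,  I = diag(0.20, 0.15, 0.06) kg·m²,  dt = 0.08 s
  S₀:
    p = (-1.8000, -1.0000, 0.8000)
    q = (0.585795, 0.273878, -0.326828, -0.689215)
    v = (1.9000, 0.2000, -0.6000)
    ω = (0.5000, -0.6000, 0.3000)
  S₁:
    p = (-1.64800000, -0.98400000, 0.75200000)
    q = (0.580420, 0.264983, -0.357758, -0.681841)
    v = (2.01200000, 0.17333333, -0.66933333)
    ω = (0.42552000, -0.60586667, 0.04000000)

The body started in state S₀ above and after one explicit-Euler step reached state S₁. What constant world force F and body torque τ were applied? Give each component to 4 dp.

F = (2.1000, -0.5000, -1.3000)
τ = (-0.1700, 0.0100, -0.1800)

Δω = ω₁−ω₀ = (-0.07448000, -0.00586667, -0.26000000)
I·α + gyro = (-0.1700, 0.0100, -0.1800)
Δv = v₁−v₀ = (0.11200000, -0.02666667, -0.06933333)
F = m·Δv/dt = (2.1000, -0.5000, -1.3000)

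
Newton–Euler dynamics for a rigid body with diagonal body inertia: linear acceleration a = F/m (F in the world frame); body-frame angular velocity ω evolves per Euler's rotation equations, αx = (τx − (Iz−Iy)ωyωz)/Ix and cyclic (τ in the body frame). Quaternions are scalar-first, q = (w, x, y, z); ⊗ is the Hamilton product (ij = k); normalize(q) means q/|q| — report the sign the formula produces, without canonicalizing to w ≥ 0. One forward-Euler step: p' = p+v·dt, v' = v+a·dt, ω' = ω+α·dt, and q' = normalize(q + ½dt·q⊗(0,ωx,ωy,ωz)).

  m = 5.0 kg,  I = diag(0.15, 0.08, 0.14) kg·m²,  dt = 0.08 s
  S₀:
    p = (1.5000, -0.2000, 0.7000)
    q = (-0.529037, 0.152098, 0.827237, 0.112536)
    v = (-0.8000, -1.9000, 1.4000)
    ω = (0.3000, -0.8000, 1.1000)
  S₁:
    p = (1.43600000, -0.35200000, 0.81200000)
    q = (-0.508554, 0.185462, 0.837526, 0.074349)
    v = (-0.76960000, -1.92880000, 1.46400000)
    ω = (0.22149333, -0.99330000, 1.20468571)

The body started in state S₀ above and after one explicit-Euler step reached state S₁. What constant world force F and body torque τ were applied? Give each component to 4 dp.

F = (1.9000, -1.8000, 4.0000)
τ = (-0.2000, -0.1900, 0.2000)

rate change Δω = (-0.07850667, -0.19330000, 0.10468571)
ω₀×(Iω₀) = (-0.0528, 0.0033, 0.0168)
τ = I·(Δω/dt) + ω₀×(Iω₀) = (-0.2000, -0.1900, 0.2000)
Δv = v₁−v₀ = (0.03040000, -0.02880000, 0.06400000)
m·(v₁−v₀)/dt = (1.9000, -1.8000, 4.0000)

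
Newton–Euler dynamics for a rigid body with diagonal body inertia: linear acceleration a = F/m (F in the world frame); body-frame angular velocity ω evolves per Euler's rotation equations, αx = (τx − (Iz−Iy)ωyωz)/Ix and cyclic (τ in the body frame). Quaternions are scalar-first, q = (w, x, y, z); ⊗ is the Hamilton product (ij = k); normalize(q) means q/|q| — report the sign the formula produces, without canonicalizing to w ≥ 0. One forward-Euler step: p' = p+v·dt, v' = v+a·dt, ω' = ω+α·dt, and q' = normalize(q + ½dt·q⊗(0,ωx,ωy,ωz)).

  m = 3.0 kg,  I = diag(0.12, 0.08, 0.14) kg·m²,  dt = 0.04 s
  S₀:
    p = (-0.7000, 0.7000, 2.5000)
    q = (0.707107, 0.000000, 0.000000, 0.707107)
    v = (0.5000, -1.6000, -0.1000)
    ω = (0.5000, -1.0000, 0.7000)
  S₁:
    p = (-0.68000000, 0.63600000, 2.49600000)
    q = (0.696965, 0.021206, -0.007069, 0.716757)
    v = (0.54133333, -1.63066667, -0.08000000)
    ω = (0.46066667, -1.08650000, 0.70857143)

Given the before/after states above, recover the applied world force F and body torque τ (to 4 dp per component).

F = (3.1000, -2.3000, 1.5000)
τ = (-0.1600, -0.1800, 0.0500)

Δv = v₁−v₀ = (0.04133333, -0.03066667, 0.02000000)
F = m·Δv/dt = (3.1000, -2.3000, 1.5000)
ω₁ − ω₀ = (-0.03933333, -0.08650000, 0.00857143)
I·α + gyro = (-0.1600, -0.1800, 0.0500)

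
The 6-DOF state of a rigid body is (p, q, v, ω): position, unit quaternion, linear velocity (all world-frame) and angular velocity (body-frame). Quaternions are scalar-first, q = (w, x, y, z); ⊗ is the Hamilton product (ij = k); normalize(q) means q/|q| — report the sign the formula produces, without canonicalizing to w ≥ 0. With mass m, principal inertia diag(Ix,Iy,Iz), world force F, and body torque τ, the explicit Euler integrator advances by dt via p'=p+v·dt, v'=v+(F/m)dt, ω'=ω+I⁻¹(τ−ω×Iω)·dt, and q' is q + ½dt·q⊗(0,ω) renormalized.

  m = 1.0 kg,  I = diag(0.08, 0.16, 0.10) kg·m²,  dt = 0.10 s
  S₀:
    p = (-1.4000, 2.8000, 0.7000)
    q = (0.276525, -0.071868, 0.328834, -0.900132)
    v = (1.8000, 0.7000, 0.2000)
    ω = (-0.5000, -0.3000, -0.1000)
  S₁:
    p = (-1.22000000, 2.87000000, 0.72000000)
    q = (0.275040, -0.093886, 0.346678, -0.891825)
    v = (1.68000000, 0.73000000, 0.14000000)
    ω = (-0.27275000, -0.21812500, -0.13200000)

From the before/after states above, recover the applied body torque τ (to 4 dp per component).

ω₁ − ω₀ = (0.22725000, 0.08187500, -0.03200000)
precession coupling = (-0.0018, -0.0010, 0.0120)
I·α + gyro = (0.1800, 0.1300, -0.0200)

τ = (0.1800, 0.1300, -0.0200)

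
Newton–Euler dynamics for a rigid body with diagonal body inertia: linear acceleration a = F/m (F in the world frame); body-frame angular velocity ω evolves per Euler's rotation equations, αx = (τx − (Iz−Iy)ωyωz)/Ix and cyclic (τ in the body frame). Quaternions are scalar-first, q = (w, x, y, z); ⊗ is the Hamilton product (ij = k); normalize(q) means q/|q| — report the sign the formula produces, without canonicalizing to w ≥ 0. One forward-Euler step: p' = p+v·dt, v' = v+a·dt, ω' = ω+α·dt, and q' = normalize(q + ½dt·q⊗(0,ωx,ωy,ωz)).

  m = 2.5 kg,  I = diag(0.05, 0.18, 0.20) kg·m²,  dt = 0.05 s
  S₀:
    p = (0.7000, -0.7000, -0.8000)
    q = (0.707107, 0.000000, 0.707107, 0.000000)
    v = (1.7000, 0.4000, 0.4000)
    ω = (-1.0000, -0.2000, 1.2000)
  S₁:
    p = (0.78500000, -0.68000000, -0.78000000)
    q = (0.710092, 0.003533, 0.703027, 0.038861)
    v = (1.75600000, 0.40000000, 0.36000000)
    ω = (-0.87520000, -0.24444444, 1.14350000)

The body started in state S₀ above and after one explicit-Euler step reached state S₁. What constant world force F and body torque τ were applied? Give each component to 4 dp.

velocity change Δv = (0.05600000, 0.00000000, -0.04000000)
F = m·Δv/dt = (2.8000, 0.0000, -2.0000)
rate change Δω = (0.12480000, -0.04444444, -0.05650000)
applied torque τ = (0.1200, 0.0200, -0.2000)

F = (2.8000, 0.0000, -2.0000)
τ = (0.1200, 0.0200, -0.2000)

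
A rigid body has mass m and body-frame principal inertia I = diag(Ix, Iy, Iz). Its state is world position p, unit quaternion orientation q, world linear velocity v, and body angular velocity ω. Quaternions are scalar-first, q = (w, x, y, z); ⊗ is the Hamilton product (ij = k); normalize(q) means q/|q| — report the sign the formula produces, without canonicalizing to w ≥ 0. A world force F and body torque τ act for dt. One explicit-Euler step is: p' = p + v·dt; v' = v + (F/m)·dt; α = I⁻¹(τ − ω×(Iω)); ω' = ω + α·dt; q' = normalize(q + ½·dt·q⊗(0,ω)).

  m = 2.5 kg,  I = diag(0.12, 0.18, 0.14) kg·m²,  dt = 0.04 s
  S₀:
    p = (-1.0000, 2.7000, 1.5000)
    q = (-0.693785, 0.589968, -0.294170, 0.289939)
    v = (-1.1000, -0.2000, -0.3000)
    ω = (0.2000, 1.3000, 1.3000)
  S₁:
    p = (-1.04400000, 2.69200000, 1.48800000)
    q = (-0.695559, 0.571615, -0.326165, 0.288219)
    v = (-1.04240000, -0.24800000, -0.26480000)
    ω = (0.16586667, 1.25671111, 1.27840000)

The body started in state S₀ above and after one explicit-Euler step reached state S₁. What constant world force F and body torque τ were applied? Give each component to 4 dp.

Δv = v₁−v₀ = (0.05760000, -0.04800000, 0.03520000)
applied force F = (3.6000, -3.0000, 2.2000)
ω₁ − ω₀ = (-0.03413333, -0.04328889, -0.02160000)
applied torque τ = (-0.1700, -0.2000, -0.0600)

F = (3.6000, -3.0000, 2.2000)
τ = (-0.1700, -0.2000, -0.0600)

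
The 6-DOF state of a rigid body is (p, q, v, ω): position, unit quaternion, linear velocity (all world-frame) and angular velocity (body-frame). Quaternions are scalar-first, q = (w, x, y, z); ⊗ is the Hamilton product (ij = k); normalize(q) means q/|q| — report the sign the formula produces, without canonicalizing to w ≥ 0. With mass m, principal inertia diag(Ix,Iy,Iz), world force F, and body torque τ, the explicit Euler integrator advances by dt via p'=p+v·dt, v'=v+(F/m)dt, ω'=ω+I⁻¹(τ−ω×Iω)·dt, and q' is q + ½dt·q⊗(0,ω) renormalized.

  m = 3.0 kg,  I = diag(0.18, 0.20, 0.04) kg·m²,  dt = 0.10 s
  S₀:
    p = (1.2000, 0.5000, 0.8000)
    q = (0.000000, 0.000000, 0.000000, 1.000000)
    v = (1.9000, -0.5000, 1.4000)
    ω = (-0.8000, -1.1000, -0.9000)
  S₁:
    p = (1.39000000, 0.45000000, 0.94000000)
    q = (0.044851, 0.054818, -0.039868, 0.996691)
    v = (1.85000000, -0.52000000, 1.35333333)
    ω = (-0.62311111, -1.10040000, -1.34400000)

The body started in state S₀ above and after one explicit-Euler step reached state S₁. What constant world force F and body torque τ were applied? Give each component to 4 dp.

F = (-1.5000, -0.6000, -1.4000)
τ = (0.1600, 0.1000, -0.1600)

ω₁ − ω₀ = (0.17688889, -0.00040000, -0.44400000)
precession coupling = (-0.1584, 0.1008, 0.0176)
τ = I·(Δω/dt) + ω₀×(Iω₀) = (0.1600, 0.1000, -0.1600)
Δv = v₁−v₀ = (-0.05000000, -0.02000000, -0.04666667)
F = m·Δv/dt = (-1.5000, -0.6000, -1.4000)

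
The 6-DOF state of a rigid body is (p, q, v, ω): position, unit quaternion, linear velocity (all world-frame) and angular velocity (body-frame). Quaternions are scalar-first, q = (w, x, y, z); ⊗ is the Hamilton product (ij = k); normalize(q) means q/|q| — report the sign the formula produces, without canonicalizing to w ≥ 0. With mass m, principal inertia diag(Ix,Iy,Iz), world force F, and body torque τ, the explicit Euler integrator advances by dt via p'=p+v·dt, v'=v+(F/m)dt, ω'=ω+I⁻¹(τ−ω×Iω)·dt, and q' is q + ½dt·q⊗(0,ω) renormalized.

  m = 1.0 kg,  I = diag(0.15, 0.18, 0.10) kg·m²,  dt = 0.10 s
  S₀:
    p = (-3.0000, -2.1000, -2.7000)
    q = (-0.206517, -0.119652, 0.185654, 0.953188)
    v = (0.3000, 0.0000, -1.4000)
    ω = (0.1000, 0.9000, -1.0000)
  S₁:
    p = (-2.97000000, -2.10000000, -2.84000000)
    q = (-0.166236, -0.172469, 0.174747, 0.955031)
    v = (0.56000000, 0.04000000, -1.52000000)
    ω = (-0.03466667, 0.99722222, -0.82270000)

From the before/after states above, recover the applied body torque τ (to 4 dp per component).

Δω = ω₁−ω₀ = (-0.13466667, 0.09722222, 0.17730000)
gyro term ω₀×Iω₀ = (0.0720, -0.0050, 0.0027)
I·α + gyro = (-0.1300, 0.1700, 0.1800)

τ = (-0.1300, 0.1700, 0.1800)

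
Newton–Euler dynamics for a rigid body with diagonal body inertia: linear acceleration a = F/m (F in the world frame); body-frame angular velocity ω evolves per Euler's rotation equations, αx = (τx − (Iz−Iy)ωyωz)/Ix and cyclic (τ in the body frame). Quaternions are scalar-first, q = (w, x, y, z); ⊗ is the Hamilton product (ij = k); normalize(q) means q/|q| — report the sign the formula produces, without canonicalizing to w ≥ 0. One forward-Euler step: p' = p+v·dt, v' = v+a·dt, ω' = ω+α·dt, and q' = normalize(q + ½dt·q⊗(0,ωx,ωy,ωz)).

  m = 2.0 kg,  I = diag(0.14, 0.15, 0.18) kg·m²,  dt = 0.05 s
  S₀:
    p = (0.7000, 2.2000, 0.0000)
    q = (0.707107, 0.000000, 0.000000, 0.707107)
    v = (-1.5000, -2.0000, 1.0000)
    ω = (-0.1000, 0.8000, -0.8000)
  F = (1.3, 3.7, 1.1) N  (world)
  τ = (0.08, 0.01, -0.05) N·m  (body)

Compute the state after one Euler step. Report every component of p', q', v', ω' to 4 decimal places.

p' = (0.6250, 2.1000, 0.0500)
q' = (0.7210, -0.0159, 0.0124, 0.6927)
v' = (-1.4675, -1.9075, 1.0275)
ω' = (-0.0646, 0.8044, -0.8137)

gyro term ω×Iω = (-0.0192, -0.0032, -0.0008)
(τ − ω×Iω)/I = (0.7086, 0.0880, -0.2733)
new body rate ω' = (-0.0646, 0.8044, -0.8137)
2q̇ = q⊗(0,ω) = (0.5656856, -0.6363963, 0.4949749, -0.5656856)
q + ½dt·q⊗(0,ω), renormalized = (0.7210, -0.0159, 0.0124, 0.6927)
new position p' = (0.6250, 2.1000, 0.0500)
new velocity v' = (-1.4675, -1.9075, 1.0275)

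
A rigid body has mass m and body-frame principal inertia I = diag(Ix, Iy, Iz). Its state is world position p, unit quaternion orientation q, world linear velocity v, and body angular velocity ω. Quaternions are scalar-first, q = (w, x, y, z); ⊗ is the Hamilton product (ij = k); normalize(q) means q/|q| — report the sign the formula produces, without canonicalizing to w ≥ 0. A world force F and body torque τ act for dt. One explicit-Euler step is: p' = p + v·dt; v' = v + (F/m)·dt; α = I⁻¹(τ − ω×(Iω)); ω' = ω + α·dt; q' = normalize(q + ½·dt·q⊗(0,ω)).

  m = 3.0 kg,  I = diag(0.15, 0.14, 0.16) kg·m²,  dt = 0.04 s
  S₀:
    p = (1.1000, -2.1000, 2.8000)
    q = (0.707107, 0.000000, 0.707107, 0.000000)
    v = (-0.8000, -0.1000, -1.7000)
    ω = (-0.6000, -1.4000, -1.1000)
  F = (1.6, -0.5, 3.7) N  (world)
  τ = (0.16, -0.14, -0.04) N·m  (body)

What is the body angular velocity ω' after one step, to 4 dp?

ω' = (-0.5655, -1.4381, -1.1079)

precession coupling ω×(Iω) = (0.0308, -0.0066, -0.0084)
angular accel α = (0.8613, -0.9529, -0.1975)
new body rate ω' = (-0.5655, -1.4381, -1.1079)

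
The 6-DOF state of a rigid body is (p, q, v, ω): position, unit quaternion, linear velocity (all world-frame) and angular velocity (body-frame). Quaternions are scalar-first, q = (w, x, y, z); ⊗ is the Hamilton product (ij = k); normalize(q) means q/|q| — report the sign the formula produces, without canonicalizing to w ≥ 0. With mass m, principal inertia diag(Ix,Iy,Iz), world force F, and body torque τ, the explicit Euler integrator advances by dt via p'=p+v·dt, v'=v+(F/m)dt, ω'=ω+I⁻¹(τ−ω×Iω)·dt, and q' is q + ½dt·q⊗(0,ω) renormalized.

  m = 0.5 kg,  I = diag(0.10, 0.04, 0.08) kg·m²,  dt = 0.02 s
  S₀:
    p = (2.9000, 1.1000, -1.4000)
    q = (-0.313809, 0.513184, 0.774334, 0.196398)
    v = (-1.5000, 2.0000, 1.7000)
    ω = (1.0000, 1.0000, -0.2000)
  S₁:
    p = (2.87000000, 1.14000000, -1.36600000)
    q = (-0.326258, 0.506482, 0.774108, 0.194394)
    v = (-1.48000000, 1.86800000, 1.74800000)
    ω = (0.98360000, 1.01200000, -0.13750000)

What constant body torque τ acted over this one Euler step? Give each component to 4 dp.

rate change Δω = (-0.01640000, 0.01200000, 0.06250000)
gyro term ω₀×Iω₀ = (-0.0080, -0.0040, -0.0600)
I·α + gyro = (-0.0900, 0.0200, 0.1900)

τ = (-0.0900, 0.0200, 0.1900)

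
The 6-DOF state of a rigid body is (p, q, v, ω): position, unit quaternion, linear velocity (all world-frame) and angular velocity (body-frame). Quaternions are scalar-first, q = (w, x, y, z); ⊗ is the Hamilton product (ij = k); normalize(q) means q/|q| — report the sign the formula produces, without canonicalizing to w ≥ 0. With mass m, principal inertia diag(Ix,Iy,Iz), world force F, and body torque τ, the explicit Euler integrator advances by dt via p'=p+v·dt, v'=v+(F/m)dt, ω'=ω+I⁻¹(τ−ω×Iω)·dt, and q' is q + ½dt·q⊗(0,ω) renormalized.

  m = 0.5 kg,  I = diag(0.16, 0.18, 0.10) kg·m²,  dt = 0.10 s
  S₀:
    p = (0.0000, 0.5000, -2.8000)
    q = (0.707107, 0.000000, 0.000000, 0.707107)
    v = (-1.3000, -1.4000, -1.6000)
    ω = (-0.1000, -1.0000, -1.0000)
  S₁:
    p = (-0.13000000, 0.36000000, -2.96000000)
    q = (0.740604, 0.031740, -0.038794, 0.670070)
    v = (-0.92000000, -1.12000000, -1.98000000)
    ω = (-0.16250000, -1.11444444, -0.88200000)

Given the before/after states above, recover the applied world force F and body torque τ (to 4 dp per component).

rate change Δω = (-0.06250000, -0.11444444, 0.11800000)
ω₀×(Iω₀) = (-0.0800, 0.0060, 0.0020)
I·α + gyro = (-0.1800, -0.2000, 0.1200)
velocity change Δv = (0.38000000, 0.28000000, -0.38000000)
F = m·Δv/dt = (1.9000, 1.4000, -1.9000)

F = (1.9000, 1.4000, -1.9000)
τ = (-0.1800, -0.2000, 0.1200)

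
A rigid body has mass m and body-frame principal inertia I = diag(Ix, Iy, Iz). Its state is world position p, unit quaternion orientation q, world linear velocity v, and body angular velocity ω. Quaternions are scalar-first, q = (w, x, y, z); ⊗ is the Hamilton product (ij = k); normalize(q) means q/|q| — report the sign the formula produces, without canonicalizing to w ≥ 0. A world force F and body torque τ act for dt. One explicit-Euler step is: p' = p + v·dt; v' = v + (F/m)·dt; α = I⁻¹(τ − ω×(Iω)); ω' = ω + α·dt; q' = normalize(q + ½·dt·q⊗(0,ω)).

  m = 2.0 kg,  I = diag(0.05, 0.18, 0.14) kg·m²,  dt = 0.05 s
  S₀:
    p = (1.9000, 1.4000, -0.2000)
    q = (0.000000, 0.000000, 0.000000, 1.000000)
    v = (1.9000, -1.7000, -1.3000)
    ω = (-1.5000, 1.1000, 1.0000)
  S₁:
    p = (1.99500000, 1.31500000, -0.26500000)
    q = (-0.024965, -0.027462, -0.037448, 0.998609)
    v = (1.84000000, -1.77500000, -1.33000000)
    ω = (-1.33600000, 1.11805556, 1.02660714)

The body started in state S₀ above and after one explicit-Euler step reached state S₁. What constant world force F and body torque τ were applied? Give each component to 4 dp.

F = (-2.4000, -3.0000, -1.2000)
τ = (0.1200, 0.2000, -0.1400)

v₁ − v₀ = (-0.06000000, -0.07500000, -0.03000000)
F = m·Δv/dt = (-2.4000, -3.0000, -1.2000)
rate change Δω = (0.16400000, 0.01805556, 0.02660714)
τ = I·(Δω/dt) + ω₀×(Iω₀) = (0.1200, 0.2000, -0.1400)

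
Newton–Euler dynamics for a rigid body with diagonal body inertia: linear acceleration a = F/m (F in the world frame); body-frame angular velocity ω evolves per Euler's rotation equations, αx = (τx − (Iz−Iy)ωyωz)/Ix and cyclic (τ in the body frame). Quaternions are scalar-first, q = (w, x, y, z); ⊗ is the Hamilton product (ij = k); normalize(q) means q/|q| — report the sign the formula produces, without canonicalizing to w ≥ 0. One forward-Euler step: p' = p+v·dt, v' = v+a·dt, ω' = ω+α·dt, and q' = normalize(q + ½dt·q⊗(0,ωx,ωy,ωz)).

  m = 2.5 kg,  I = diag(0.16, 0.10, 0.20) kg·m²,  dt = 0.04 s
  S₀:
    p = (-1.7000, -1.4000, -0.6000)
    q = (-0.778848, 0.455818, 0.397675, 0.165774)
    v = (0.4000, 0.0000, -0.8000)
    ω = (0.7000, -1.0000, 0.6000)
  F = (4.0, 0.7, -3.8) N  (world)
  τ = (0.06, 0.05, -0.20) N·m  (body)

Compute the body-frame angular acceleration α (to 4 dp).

α = (0.7500, 0.6680, -1.2100)

ω×(Iω) gyroscopic = (-0.0600, -0.0168, 0.0420)
angular accel α = (0.7500, 0.6680, -1.2100)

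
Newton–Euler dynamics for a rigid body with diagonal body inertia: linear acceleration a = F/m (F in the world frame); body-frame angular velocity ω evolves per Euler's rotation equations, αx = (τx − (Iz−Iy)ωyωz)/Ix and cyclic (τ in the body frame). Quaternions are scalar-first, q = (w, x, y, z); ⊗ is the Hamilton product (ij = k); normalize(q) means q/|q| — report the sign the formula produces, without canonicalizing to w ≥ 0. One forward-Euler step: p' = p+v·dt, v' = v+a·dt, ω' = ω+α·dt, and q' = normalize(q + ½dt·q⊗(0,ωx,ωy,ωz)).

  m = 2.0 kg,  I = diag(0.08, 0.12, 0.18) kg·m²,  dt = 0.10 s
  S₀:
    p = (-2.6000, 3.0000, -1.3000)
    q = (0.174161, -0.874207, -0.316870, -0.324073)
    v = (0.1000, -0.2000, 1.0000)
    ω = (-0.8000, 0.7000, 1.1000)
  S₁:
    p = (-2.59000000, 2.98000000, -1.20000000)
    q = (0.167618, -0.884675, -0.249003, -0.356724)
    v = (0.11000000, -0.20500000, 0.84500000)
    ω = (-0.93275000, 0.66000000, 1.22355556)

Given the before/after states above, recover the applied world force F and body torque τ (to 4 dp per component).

F = (0.2000, -0.1000, -3.1000)
τ = (-0.0600, 0.0400, 0.2000)

ω₁ − ω₀ = (-0.13275000, -0.04000000, 0.12355556)
gyro term ω₀×Iω₀ = (0.0462, 0.0880, -0.0224)
I·α + gyro = (-0.0600, 0.0400, 0.2000)
v₁ − v₀ = (0.01000000, -0.00500000, -0.15500000)
m·(v₁−v₀)/dt = (0.2000, -0.1000, -3.1000)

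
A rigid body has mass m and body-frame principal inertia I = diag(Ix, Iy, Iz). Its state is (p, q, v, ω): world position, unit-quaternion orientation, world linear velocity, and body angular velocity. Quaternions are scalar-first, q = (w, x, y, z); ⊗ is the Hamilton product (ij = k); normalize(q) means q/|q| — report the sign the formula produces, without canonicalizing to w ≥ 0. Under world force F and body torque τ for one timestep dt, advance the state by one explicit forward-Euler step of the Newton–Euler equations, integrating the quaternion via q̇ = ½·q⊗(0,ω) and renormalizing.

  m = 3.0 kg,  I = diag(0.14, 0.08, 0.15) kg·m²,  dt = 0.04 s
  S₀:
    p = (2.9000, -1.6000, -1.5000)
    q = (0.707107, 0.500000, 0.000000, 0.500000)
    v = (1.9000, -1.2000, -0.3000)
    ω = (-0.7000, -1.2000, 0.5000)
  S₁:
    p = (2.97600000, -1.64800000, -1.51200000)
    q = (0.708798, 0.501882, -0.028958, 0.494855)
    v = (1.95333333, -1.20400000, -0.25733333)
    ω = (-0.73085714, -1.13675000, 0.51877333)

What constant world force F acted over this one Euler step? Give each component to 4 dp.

v₁ − v₀ = (0.05333333, -0.00400000, 0.04266667)
m·(v₁−v₀)/dt = (4.0000, -0.3000, 3.2000)

F = (4.0000, -0.3000, 3.2000)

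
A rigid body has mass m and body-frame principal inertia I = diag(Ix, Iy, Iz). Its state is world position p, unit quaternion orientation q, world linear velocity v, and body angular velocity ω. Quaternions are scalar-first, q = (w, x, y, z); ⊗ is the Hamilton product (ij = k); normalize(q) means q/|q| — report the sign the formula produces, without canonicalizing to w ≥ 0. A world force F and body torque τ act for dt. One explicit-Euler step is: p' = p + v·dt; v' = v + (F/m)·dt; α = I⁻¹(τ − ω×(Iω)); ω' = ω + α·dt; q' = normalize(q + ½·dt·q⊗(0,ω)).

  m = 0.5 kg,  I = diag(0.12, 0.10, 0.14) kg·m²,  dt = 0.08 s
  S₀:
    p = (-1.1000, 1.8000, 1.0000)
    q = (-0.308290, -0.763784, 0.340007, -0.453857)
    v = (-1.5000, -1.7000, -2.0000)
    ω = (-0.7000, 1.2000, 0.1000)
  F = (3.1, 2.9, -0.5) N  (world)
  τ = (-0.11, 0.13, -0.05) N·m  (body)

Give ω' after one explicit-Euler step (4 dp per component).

ω' = (-0.7765, 1.3029, 0.0618)

precession coupling ω×(Iω) = (0.0048, 0.0014, 0.0168)
angular accel α = (-0.9567, 1.2860, -0.4771)
ω + α·dt = (-0.7765, 1.3029, 0.0618)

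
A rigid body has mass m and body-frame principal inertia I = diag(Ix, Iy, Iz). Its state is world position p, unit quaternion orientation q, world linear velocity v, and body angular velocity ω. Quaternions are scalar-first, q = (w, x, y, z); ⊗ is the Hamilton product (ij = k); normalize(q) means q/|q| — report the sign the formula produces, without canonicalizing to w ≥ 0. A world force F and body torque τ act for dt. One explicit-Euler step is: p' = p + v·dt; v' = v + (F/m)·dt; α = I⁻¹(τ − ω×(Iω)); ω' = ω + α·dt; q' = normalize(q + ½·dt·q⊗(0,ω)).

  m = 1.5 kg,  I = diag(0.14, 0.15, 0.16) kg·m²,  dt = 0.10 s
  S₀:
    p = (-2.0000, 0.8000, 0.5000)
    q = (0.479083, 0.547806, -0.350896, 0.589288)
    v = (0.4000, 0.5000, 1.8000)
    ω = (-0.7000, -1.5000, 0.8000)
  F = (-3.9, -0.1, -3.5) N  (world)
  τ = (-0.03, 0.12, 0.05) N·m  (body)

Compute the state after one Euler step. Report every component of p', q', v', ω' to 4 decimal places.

(τ − ω×Iω)/I = (-0.1286, 0.7253, 0.2469)
new body rate ω' = (-0.7129, -1.4275, 0.8247)
q⊗(0,ω) = (-0.6143102, 0.2678571, -1.5693709, -0.6840698)
updated quaternion q' = (0.4465, 0.5588, -0.4276, 0.5528)
a = F/m = (-2.6000, -0.0667, -2.3333)
p' = p + v·dt = (-1.9600, 0.8500, 0.6800)
v + (F/m)dt = (0.1400, 0.4933, 1.5667)

p' = (-1.9600, 0.8500, 0.6800)
q' = (0.4465, 0.5588, -0.4276, 0.5528)
v' = (0.1400, 0.4933, 1.5667)
ω' = (-0.7129, -1.4275, 0.8247)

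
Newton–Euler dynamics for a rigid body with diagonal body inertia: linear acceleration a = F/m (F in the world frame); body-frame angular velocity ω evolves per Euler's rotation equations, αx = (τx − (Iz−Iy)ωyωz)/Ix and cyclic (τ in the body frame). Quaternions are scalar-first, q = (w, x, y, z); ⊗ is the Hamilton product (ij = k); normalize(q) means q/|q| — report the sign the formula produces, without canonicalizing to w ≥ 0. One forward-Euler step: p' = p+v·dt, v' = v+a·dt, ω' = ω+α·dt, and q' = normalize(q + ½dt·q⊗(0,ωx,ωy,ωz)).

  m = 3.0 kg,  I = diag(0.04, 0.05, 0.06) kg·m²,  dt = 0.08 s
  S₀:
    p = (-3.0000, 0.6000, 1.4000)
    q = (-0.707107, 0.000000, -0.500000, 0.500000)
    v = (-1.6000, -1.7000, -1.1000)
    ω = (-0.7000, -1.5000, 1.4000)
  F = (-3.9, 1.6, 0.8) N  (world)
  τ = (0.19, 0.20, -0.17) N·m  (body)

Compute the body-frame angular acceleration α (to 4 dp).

α = (5.2750, 3.6080, -3.0083)

ω×(Iω) gyroscopic = (-0.0210, 0.0196, 0.0105)
α = I⁻¹(τ − ω×Iω) = (5.2750, 3.6080, -3.0083)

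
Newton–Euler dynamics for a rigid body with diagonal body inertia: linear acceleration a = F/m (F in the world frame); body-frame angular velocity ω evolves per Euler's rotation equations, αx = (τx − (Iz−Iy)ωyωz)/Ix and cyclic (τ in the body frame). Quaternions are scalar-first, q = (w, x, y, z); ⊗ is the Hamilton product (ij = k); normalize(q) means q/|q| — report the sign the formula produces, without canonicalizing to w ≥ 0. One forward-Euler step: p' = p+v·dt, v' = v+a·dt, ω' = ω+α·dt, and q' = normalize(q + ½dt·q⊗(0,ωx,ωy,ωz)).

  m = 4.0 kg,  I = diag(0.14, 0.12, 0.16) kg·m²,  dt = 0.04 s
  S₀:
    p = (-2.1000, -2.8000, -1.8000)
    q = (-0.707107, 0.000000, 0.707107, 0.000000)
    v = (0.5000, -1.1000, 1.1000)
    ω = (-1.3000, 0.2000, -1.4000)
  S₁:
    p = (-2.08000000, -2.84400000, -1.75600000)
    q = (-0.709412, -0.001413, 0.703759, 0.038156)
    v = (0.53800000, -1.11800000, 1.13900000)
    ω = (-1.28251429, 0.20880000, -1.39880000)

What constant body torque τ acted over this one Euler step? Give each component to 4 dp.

τ = (0.0500, -0.0100, 0.0100)

ω₁ − ω₀ = (0.01748571, 0.00880000, 0.00120000)
τ = I·(Δω/dt) + ω₀×(Iω₀) = (0.0500, -0.0100, 0.0100)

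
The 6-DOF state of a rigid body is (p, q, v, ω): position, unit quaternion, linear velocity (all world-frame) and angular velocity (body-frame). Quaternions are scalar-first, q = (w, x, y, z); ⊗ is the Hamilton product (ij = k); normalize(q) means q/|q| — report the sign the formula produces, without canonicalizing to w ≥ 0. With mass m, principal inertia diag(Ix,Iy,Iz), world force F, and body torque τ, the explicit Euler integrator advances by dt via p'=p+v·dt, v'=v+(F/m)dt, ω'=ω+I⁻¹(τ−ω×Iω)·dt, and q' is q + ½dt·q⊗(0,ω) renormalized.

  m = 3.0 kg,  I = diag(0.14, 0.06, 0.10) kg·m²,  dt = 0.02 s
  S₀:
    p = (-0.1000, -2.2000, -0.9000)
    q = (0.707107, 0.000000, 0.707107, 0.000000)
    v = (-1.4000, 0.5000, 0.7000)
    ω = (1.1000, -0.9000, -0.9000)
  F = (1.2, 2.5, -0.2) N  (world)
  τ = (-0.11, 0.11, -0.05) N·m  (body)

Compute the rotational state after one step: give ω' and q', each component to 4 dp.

ω' = (1.0797, -0.8501, -0.9258)
q' = (0.7134, 0.0014, 0.7006, -0.0141)

(τ − ω×Iω)/I = (-1.0171, 2.4933, -1.2920)
new body rate ω' = (1.0797, -0.8501, -0.9258)
Hamilton product q⊗(0,ω) = (0.6363963, 0.1414214, -0.6363963, -1.4142140)
q' = normalize(q + ½dt·q⊗(0,ω)) = (0.7134, 0.0014, 0.7006, -0.0141)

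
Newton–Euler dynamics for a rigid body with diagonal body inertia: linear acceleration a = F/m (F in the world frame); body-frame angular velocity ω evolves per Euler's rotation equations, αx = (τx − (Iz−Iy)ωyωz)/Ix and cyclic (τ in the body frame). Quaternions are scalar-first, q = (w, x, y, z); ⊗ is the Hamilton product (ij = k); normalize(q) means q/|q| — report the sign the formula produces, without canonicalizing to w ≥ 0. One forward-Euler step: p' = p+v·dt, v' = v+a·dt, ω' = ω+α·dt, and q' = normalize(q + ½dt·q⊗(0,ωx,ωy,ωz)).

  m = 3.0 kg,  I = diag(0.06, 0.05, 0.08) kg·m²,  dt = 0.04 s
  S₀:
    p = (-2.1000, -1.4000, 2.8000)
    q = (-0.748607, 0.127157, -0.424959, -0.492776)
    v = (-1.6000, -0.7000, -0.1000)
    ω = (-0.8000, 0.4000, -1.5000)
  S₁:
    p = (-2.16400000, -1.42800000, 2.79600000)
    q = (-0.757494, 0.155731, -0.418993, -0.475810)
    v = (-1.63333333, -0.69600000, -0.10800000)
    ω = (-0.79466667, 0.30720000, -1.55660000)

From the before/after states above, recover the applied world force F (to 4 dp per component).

v₁ − v₀ = (-0.03333333, 0.00400000, -0.00800000)
F = m·Δv/dt = (-2.5000, 0.3000, -0.6000)

F = (-2.5000, 0.3000, -0.6000)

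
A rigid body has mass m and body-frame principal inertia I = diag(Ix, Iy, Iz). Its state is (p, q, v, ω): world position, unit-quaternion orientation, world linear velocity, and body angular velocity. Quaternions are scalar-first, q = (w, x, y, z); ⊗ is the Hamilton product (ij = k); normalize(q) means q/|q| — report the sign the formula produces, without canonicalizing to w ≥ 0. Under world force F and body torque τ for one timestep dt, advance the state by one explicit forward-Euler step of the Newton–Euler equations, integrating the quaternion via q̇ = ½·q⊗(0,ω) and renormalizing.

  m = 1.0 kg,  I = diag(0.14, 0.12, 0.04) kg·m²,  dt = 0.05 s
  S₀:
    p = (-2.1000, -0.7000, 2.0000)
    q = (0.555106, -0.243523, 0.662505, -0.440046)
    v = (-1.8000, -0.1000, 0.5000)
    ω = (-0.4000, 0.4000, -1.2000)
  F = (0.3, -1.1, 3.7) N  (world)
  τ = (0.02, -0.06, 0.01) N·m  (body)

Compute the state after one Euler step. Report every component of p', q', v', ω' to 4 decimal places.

ω×(Iω) gyroscopic = (0.0384, 0.0480, 0.0032)
(τ − ω×Iω)/I = (-0.1314, -0.9000, 0.1700)
ω' = ω + α·dt = (-0.4066, 0.3550, -1.1915)
Hamilton product q⊗(0,ω) = (-0.8904664, -0.8410300, 0.1058332, -0.4985344)
updated quaternion q' = (0.5326, -0.2644, 0.6648, -0.4523)
new position p' = (-2.1900, -0.7050, 2.0250)
v' = v + a·dt = (-1.7850, -0.1550, 0.6850)

p' = (-2.1900, -0.7050, 2.0250)
q' = (0.5326, -0.2644, 0.6648, -0.4523)
v' = (-1.7850, -0.1550, 0.6850)
ω' = (-0.4066, 0.3550, -1.1915)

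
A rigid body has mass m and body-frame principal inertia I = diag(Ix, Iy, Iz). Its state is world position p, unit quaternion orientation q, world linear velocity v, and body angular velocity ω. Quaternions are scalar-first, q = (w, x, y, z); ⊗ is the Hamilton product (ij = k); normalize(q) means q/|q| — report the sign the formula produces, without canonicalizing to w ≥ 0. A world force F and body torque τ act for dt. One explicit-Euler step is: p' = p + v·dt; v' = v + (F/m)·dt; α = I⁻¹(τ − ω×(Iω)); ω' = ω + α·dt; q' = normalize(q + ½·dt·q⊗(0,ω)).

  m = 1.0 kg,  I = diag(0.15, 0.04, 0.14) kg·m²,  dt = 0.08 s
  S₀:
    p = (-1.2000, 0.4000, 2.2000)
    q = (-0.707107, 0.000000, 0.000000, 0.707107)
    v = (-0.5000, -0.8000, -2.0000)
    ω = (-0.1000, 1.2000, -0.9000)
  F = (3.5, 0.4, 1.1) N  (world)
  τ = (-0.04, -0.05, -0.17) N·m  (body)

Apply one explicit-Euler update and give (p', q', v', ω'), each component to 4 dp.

α = I⁻¹(τ − ω×Iω) = (0.4533, -1.2725, -1.3086)
ω' = ω + α·dt = (-0.0637, 1.0982, -1.0047)
2q̇ = q⊗(0,ω) = (0.6363963, -0.7778177, -0.9192391, 0.6363963)
q + ½dt·q⊗(0,ω), renormalized = (-0.6804, -0.0311, -0.0367, 0.7312)
p' = p + v·dt = (-1.2400, 0.3360, 2.0400)
new velocity v' = (-0.2200, -0.7680, -1.9120)

p' = (-1.2400, 0.3360, 2.0400)
q' = (-0.6804, -0.0311, -0.0367, 0.7312)
v' = (-0.2200, -0.7680, -1.9120)
ω' = (-0.0637, 1.0982, -1.0047)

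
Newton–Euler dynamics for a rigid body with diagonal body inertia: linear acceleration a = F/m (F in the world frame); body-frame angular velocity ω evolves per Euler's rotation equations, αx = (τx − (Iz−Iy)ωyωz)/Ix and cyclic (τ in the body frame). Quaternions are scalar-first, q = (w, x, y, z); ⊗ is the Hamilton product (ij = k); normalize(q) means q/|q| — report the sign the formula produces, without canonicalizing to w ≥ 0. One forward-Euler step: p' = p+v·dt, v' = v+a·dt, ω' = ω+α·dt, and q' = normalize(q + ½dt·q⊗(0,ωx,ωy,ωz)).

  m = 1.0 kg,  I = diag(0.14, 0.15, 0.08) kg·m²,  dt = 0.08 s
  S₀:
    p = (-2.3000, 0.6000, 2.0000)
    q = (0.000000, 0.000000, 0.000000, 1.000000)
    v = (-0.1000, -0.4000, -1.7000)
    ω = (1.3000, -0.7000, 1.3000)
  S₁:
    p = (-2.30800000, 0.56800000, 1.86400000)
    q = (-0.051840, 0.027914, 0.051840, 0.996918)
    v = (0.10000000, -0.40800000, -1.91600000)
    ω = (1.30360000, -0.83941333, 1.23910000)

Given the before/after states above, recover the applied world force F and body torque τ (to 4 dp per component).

F = (2.5000, -0.1000, -2.7000)
τ = (0.0700, -0.1600, -0.0700)

rate change Δω = (0.00360000, -0.13941333, -0.06090000)
applied torque τ = (0.0700, -0.1600, -0.0700)
velocity change Δv = (0.20000000, -0.00800000, -0.21600000)
F = m·Δv/dt = (2.5000, -0.1000, -2.7000)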